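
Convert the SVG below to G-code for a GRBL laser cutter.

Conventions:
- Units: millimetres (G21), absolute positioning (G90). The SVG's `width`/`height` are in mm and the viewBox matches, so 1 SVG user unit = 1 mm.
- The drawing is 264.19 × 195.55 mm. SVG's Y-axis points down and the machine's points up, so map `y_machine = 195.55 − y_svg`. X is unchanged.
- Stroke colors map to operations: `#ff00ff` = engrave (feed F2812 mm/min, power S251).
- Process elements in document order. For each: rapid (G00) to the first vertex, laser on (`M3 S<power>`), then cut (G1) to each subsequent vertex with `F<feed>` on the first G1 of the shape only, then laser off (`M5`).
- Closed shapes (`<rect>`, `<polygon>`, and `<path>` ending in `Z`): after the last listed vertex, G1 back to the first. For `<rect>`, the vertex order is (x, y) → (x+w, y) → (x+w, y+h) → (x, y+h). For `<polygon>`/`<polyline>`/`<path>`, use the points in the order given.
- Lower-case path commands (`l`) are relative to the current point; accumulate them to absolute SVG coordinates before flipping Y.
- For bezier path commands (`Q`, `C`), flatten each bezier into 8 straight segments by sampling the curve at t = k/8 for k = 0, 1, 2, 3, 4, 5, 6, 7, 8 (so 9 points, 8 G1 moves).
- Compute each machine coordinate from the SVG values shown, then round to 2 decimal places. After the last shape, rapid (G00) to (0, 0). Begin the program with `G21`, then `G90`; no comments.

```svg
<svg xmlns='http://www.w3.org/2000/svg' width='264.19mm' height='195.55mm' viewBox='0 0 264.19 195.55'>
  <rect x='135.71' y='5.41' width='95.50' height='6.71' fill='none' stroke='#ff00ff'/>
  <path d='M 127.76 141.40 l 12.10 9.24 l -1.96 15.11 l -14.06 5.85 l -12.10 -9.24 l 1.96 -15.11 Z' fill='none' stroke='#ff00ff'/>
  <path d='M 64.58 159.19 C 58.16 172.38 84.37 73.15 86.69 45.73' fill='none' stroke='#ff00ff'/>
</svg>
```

1 u = 1 mm; y_m = 195.55 − y.

[1] `<rect>` rectangle, #ff00ff→engrave S251 F2812: (135.71,190.14) → (231.21,190.14) → (231.21,183.43) → (135.71,183.43) → (135.71,190.14) (closed)

[2] `<path>` regular polygon, #ff00ff→engrave S251 F2812: (127.76,54.15) → (139.86,44.91) → (137.90,29.80) → (123.84,23.95) → (111.74,33.19) → (113.70,48.30) → (127.76,54.15) (closed)

[3] `<path>` cubic bezier, #ff00ff→engrave S251 F2812: (64.58,36.36) → (63.59,36.32) → (65.00,44.67) → (68.14,59.23) → (72.36,77.86) → (76.98,98.39) → (81.35,118.67) → (84.81,136.53) → (86.69,149.82)

G21
G90
G00 X135.71 Y190.14
M3 S251
G1 X231.21 Y190.14 F2812
G1 X231.21 Y183.43
G1 X135.71 Y183.43
G1 X135.71 Y190.14
M5
G00 X127.76 Y54.15
M3 S251
G1 X139.86 Y44.91 F2812
G1 X137.90 Y29.80
G1 X123.84 Y23.95
G1 X111.74 Y33.19
G1 X113.70 Y48.30
G1 X127.76 Y54.15
M5
G00 X64.58 Y36.36
M3 S251
G1 X63.59 Y36.32 F2812
G1 X65.00 Y44.67
G1 X68.14 Y59.23
G1 X72.36 Y77.86
G1 X76.98 Y98.39
G1 X81.35 Y118.67
G1 X84.81 Y136.53
G1 X86.69 Y149.82
M5
G00 X0.00 Y0.00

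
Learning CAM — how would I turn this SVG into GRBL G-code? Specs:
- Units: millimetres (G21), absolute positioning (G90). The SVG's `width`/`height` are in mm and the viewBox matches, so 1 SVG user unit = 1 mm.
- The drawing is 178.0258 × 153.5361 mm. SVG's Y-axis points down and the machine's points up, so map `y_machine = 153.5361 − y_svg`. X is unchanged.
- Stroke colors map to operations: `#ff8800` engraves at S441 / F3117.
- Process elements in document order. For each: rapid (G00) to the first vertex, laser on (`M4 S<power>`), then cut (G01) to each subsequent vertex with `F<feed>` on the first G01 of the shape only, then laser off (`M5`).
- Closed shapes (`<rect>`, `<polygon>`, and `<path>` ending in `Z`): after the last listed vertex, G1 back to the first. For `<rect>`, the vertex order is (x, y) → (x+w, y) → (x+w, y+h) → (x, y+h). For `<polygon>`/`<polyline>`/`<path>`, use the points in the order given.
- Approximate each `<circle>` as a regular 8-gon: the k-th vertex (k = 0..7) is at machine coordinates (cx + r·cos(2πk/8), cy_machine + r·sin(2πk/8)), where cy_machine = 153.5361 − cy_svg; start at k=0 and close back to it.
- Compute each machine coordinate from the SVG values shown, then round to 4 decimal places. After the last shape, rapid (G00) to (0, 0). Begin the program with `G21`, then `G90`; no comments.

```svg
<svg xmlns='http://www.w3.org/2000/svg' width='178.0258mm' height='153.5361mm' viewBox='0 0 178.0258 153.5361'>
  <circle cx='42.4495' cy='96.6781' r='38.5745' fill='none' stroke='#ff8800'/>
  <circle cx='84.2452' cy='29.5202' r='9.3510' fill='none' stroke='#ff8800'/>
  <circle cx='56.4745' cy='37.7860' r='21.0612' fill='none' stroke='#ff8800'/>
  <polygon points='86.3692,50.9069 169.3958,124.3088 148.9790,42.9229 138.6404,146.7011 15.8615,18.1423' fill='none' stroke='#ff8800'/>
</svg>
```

G21
G90
G00 X81.0240 Y56.8580
M4 S441
G01 X69.7258 Y84.1343 F3117
G01 X42.4495 Y95.4325
G01 X15.1732 Y84.1343
G01 X3.8750 Y56.8580
G01 X15.1732 Y29.5817
G01 X42.4495 Y18.2835
G01 X69.7258 Y29.5817
G01 X81.0240 Y56.8580
M5
G00 X93.5962 Y124.0159
M4 S441
G01 X90.8574 Y130.6281 F3117
G01 X84.2452 Y133.3669
G01 X77.6330 Y130.6281
G01 X74.8942 Y124.0159
G01 X77.6330 Y117.4037
G01 X84.2452 Y114.6649
G01 X90.8574 Y117.4037
G01 X93.5962 Y124.0159
M5
G00 X77.5357 Y115.7501
M4 S441
G01 X71.3670 Y130.6426 F3117
G01 X56.4745 Y136.8113
G01 X41.5820 Y130.6426
G01 X35.4133 Y115.7501
G01 X41.5820 Y100.8576
G01 X56.4745 Y94.6889
G01 X71.3670 Y100.8576
G01 X77.5357 Y115.7501
M5
G00 X86.3692 Y102.6292
M4 S441
G01 X169.3958 Y29.2273 F3117
G01 X148.9790 Y110.6132
G01 X138.6404 Y6.8350
G01 X15.8615 Y135.3938
G01 X86.3692 Y102.6292
M5
G00 X0.0000 Y0.0000

1 u = 1 mm; y_m = 153.5361 − y.

[1] `<circle>` circle, #ff8800→engrave S441 F3117: (81.0240,56.8580) → (69.7258,84.1343) → (42.4495,95.4325) → (15.1732,84.1343) → (3.8750,56.8580) → (15.1732,29.5817) → (42.4495,18.2835) → (69.7258,29.5817) → (81.0240,56.8580) (closed)

[2] `<circle>` circle, #ff8800→engrave S441 F3117: (93.5962,124.0159) → (90.8574,130.6281) → (84.2452,133.3669) → (77.6330,130.6281) → (74.8942,124.0159) → (77.6330,117.4037) → (84.2452,114.6649) → (90.8574,117.4037) → (93.5962,124.0159) (closed)

[3] `<circle>` circle, #ff8800→engrave S441 F3117: (77.5357,115.7501) → (71.3670,130.6426) → (56.4745,136.8113) → (41.5820,130.6426) → (35.4133,115.7501) → (41.5820,100.8576) → (56.4745,94.6889) → (71.3670,100.8576) → (77.5357,115.7501) (closed)

[4] `<polygon>` closed polygon, #ff8800→engrave S441 F3117: (86.3692,102.6292) → (169.3958,29.2273) → (148.9790,110.6132) → (138.6404,6.8350) → (15.8615,135.3938) → (86.3692,102.6292) (closed)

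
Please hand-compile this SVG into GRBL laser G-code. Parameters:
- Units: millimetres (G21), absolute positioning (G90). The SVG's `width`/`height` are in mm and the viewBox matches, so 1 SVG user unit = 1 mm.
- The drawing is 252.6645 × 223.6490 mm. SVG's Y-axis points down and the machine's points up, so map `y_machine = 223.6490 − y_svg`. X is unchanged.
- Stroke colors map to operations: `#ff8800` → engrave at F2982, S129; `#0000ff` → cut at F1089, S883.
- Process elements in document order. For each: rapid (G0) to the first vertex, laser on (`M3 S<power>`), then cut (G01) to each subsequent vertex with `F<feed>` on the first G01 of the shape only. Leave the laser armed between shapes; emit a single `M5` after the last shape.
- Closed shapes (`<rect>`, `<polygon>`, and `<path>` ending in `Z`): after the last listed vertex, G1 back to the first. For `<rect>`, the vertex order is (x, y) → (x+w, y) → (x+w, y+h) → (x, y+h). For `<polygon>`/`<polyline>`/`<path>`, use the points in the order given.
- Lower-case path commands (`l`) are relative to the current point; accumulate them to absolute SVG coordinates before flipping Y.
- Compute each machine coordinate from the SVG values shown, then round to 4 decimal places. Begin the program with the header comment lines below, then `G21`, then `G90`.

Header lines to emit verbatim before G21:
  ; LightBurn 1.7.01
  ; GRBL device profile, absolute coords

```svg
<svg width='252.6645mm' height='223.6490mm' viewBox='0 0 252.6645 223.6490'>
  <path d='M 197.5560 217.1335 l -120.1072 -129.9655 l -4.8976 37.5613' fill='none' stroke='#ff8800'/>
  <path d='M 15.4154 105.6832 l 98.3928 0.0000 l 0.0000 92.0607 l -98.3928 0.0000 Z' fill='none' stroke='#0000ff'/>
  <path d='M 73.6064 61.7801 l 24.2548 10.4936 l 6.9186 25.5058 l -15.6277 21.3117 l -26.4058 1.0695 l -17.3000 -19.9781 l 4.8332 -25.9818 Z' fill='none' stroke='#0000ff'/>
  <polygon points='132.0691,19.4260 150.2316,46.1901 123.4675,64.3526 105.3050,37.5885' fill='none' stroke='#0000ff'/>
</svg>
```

viewBox `0 0 252.6645 223.6490` with mm width/height → 1 unit = 1 mm. Flip: y_m = 223.6490 − y_svg.

**Shape 1** — `<path>` open polyline, stroke `#ff8800` → engrave (S129, F2982). Machine vertices: (197.5560,6.5155) → (77.4488,136.4810) → (72.5512,98.9197). Open path.

**Shape 2** — `<path>` rectangle, stroke `#0000ff` → cut (S883, F1089). Machine vertices: (15.4154,117.9658) → (113.8082,117.9658) → (113.8082,25.9051) → (15.4154,25.9051) → (15.4154,117.9658). Closed: final G1 returns to the first vertex.

**Shape 3** — `<path>` regular polygon, stroke `#0000ff` → cut (S883, F1089). Machine vertices: (73.6064,161.8689) → (97.8612,151.3753) → (104.7798,125.8695) → (89.1521,104.5578) → (62.7463,103.4883) → (45.4463,123.4664) → (50.2795,149.4482) → (73.6064,161.8689). Closed: final G1 returns to the first vertex.

**Shape 4** — `<polygon>` regular polygon, stroke `#0000ff` → cut (S883, F1089). Machine vertices: (132.0691,204.2230) → (150.2316,177.4589) → (123.4675,159.2964) → (105.3050,186.0605) → (132.0691,204.2230). Closed: final G1 returns to the first vertex.

; LightBurn 1.7.01
; GRBL device profile, absolute coords
G21
G90
G0 X197.5560 Y6.5155
M3 S129
G01 X77.4488 Y136.4810 F2982
G01 X72.5512 Y98.9197
G0 X15.4154 Y117.9658
M3 S883
G01 X113.8082 Y117.9658 F1089
G01 X113.8082 Y25.9051
G01 X15.4154 Y25.9051
G01 X15.4154 Y117.9658
G0 X73.6064 Y161.8689
M3 S883
G01 X97.8612 Y151.3753 F1089
G01 X104.7798 Y125.8695
G01 X89.1521 Y104.5578
G01 X62.7463 Y103.4883
G01 X45.4463 Y123.4664
G01 X50.2795 Y149.4482
G01 X73.6064 Y161.8689
G0 X132.0691 Y204.2230
M3 S883
G01 X150.2316 Y177.4589 F1089
G01 X123.4675 Y159.2964
G01 X105.3050 Y186.0605
G01 X132.0691 Y204.2230
M5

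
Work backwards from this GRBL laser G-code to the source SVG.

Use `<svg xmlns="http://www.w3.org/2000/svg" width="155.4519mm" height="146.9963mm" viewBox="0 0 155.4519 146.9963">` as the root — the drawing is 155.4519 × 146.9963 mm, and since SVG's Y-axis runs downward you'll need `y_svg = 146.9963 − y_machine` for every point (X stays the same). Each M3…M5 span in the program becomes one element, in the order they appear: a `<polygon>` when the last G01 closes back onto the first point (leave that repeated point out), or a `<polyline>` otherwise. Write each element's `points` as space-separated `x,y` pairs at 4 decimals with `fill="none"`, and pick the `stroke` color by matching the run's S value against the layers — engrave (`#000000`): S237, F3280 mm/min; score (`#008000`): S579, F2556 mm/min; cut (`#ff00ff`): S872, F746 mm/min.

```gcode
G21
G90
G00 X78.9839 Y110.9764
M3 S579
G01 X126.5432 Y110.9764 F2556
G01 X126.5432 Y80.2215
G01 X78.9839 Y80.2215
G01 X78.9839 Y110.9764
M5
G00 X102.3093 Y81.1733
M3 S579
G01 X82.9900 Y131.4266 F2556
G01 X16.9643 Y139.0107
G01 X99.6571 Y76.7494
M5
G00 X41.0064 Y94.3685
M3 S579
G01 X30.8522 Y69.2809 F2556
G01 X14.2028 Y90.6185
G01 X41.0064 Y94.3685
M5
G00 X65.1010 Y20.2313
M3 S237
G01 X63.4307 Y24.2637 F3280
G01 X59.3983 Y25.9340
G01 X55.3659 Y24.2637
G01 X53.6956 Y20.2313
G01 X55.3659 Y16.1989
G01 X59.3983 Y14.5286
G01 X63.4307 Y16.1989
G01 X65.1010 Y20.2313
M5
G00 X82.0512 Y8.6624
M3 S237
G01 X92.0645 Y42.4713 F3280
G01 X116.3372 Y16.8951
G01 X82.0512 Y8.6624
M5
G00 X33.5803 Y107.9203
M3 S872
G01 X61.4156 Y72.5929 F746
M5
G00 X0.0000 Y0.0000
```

y_svg = 146.9963 − y_m.

[1] S579→`#008000` (score); closed run; points: 78.9839,36.0199 126.5432,36.0199 126.5432,66.7748 78.9839,66.7748

[2] S579→`#008000` (score); open run; points: 102.3093,65.8230 82.9900,15.5697 16.9643,7.9856 99.6571,70.2469

[3] S579→`#008000` (score); closed run; points: 41.0064,52.6278 30.8522,77.7154 14.2028,56.3778

[4] S237→`#000000` (engrave); closed run; points: 65.1010,126.7650 63.4307,122.7326 59.3983,121.0623 55.3659,122.7326 53.6956,126.7650 55.3659,130.7974 59.3983,132.4677 63.4307,130.7974

[5] S237→`#000000` (engrave); closed run; points: 82.0512,138.3339 92.0645,104.5250 116.3372,130.1012

[6] S872→`#ff00ff` (cut); open run; points: 33.5803,39.0760 61.4156,74.4034

<svg xmlns="http://www.w3.org/2000/svg" width="155.4519mm" height="146.9963mm" viewBox="0 0 155.4519 146.9963">
  <polygon points="78.9839,36.0199 126.5432,36.0199 126.5432,66.7748 78.9839,66.7748" fill="none" stroke="#008000"/>
  <polyline points="102.3093,65.8230 82.9900,15.5697 16.9643,7.9856 99.6571,70.2469" fill="none" stroke="#008000"/>
  <polygon points="41.0064,52.6278 30.8522,77.7154 14.2028,56.3778" fill="none" stroke="#008000"/>
  <polygon points="65.1010,126.7650 63.4307,122.7326 59.3983,121.0623 55.3659,122.7326 53.6956,126.7650 55.3659,130.7974 59.3983,132.4677 63.4307,130.7974" fill="none" stroke="#000000"/>
  <polygon points="82.0512,138.3339 92.0645,104.5250 116.3372,130.1012" fill="none" stroke="#000000"/>
  <polyline points="33.5803,39.0760 61.4156,74.4034" fill="none" stroke="#ff00ff"/>
</svg>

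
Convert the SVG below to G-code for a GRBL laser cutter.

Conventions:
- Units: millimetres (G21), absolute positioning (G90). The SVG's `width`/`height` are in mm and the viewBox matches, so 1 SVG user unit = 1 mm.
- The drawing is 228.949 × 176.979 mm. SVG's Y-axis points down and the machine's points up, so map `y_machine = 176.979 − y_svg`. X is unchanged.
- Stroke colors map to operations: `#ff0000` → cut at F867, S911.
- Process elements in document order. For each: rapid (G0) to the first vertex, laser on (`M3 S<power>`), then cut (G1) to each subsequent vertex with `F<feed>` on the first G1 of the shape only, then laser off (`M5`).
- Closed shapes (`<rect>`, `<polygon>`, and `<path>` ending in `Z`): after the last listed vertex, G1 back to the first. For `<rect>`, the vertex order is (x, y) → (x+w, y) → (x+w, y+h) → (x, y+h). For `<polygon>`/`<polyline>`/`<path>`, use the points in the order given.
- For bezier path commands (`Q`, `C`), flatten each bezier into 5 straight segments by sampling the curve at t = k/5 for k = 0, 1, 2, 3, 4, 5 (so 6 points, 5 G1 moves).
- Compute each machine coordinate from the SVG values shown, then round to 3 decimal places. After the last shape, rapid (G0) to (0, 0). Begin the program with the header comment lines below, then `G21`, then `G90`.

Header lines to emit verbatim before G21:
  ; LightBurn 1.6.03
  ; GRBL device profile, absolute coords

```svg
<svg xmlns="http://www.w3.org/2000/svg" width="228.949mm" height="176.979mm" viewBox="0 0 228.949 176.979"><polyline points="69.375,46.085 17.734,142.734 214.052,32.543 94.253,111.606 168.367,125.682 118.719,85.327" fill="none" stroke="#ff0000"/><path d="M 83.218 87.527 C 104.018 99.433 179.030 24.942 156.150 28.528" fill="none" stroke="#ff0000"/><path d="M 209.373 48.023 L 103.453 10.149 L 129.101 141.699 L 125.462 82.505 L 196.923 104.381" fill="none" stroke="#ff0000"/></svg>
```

; LightBurn 1.6.03
; GRBL device profile, absolute coords
G21
G90
G0 X69.375 Y130.894
M3 S911
G1 X17.734 Y34.245 F867
G1 X214.052 Y144.436
G1 X94.253 Y65.373
G1 X168.367 Y51.297
G1 X118.719 Y91.652
M5
G0 X83.218 Y89.452
M3 S911
G1 X100.987 Y91.360 F867
G1 X124.465 Y106.109
G1 X146.352 Y125.804
G1 X159.348 Y142.549
G1 X156.150 Y148.451
M5
G0 X209.373 Y128.956
M3 S911
G1 X103.453 Y166.830 F867
G1 X129.101 Y35.280
G1 X125.462 Y94.474
G1 X196.923 Y72.598
M5
G0 X0.000 Y0.000

viewBox `0 0 228.949 176.979` with mm width/height → 1 unit = 1 mm. Flip: y_m = 176.979 − y_svg.

**Shape 1** — `<polyline>` open polyline, stroke `#ff0000` → cut (S911, F867). Machine vertices: (69.375,130.894) → (17.734,34.245) → (214.052,144.436) → (94.253,65.373) → (168.367,51.297) → (118.719,91.652). Open path.

**Shape 2** — `<path>` cubic bezier, stroke `#ff0000` → cut (S911, F867). Control points (SVG): P0=(83.218,87.527), P1=(104.018,99.433), P2=(179.030,24.942), P3=(156.150,28.528); sampled at t=k/5. Machine vertices: (83.218,89.452) → (100.987,91.360) → (124.465,106.109) → (146.352,125.804) → (159.348,142.549) → (156.150,148.451). Open path.

**Shape 3** — `<path>` open polyline, stroke `#ff0000` → cut (S911, F867). Machine vertices: (209.373,128.956) → (103.453,166.830) → (129.101,35.280) → (125.462,94.474) → (196.923,72.598). Open path.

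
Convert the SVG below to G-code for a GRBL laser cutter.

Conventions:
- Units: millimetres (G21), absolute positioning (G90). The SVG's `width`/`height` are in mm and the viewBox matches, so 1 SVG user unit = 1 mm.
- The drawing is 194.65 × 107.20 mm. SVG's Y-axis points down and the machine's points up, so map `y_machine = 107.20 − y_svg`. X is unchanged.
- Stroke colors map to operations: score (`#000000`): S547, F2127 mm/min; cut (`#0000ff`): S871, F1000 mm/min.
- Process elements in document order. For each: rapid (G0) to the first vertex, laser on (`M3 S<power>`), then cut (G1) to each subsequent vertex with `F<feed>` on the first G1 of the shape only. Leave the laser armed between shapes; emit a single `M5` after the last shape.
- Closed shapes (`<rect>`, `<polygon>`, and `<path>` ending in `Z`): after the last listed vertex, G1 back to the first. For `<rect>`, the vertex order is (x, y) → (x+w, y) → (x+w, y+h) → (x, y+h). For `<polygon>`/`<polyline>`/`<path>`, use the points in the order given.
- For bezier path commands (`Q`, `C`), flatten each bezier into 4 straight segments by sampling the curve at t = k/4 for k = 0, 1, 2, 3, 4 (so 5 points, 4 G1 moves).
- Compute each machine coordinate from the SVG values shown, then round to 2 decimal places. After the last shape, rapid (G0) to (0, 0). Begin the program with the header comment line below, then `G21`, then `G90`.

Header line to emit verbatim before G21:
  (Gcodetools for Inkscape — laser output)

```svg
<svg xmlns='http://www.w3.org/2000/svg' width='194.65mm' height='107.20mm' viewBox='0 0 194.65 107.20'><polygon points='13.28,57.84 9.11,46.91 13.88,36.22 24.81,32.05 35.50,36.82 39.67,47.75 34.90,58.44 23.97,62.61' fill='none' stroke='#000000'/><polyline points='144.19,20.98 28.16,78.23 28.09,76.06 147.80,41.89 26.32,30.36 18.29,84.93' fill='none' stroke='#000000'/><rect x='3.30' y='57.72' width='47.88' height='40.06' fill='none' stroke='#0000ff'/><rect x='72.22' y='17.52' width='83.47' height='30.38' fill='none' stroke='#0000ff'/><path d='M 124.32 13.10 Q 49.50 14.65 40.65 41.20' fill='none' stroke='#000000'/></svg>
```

viewBox `0 0 194.65 107.20` with mm width/height → 1 unit = 1 mm. Flip: y_m = 107.20 − y_svg.

**Shape 1** — `<polygon>` regular polygon, stroke `#000000` → score (S547, F2127). Machine vertices: (13.28,49.36) → (9.11,60.29) → (13.88,70.98) → (24.81,75.15) → (35.50,70.38) → (39.67,59.45) → (34.90,48.76) → (23.97,44.59) → (13.28,49.36). Closed: final G1 returns to the first vertex.

**Shape 2** — `<polyline>` open polyline, stroke `#000000` → score (S547, F2127). Machine vertices: (144.19,86.22) → (28.16,28.97) → (28.09,31.14) → (147.80,65.31) → (26.32,76.84) → (18.29,22.27). Open path.

**Shape 3** — `<rect>` rectangle, stroke `#0000ff` → cut (S871, F1000). Machine vertices: (3.30,49.48) → (51.18,49.48) → (51.18,9.42) → (3.30,9.42) → (3.30,49.48). Closed: final G1 returns to the first vertex.

**Shape 4** — `<rect>` rectangle, stroke `#0000ff` → cut (S871, F1000). Machine vertices: (72.22,89.68) → (155.69,89.68) → (155.69,59.30) → (72.22,59.30) → (72.22,89.68). Closed: final G1 returns to the first vertex.

**Shape 5** — `<path>` quadratic bezier, stroke `#000000` → score (S547, F2127). Control points (SVG): P0=(124.32,13.10), P1=(49.50,14.65), P2=(40.65,41.20); sampled at t=k/4. Machine vertices: (124.32,94.10) → (91.03,91.76) → (65.99,86.30) → (49.20,77.71) → (40.65,66.00). Open path.

(Gcodetools for Inkscape — laser output)
G21
G90
G0 X13.28 Y49.36
M3 S547
G1 X9.11 Y60.29 F2127
G1 X13.88 Y70.98
G1 X24.81 Y75.15
G1 X35.50 Y70.38
G1 X39.67 Y59.45
G1 X34.90 Y48.76
G1 X23.97 Y44.59
G1 X13.28 Y49.36
G0 X144.19 Y86.22
M3 S547
G1 X28.16 Y28.97 F2127
G1 X28.09 Y31.14
G1 X147.80 Y65.31
G1 X26.32 Y76.84
G1 X18.29 Y22.27
G0 X3.30 Y49.48
M3 S871
G1 X51.18 Y49.48 F1000
G1 X51.18 Y9.42
G1 X3.30 Y9.42
G1 X3.30 Y49.48
G0 X72.22 Y89.68
M3 S871
G1 X155.69 Y89.68 F1000
G1 X155.69 Y59.30
G1 X72.22 Y59.30
G1 X72.22 Y89.68
G0 X124.32 Y94.10
M3 S547
G1 X91.03 Y91.76 F2127
G1 X65.99 Y86.30
G1 X49.20 Y77.71
G1 X40.65 Y66.00
M5
G0 X0.00 Y0.00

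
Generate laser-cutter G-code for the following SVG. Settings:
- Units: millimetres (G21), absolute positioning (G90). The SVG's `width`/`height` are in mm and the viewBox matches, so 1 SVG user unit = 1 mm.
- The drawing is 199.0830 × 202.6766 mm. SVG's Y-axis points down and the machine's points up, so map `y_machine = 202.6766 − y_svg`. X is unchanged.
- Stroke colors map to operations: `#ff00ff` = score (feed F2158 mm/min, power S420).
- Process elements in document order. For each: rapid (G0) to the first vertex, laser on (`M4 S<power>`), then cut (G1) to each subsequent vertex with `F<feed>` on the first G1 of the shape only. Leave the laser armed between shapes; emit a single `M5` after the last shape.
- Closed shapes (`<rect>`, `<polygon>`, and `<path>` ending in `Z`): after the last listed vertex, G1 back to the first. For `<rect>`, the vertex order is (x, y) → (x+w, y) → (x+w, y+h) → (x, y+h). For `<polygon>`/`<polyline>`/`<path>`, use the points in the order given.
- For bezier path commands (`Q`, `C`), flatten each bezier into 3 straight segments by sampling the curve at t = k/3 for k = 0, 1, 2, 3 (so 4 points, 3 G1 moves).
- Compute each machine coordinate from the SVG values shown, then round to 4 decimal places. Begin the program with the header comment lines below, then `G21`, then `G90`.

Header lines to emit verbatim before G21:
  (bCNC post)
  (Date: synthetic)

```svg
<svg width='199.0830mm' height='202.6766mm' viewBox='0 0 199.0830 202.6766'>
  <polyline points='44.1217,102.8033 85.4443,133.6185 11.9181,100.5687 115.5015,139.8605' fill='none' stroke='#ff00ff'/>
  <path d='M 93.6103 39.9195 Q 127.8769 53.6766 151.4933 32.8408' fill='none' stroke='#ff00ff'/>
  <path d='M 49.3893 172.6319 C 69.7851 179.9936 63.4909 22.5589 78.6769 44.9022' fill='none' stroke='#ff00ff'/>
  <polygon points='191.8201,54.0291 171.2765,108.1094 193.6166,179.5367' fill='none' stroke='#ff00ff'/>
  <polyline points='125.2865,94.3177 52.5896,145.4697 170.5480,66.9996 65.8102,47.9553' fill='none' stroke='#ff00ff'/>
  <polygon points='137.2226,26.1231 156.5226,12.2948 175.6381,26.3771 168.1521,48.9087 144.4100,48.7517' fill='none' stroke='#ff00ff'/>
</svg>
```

(bCNC post)
(Date: synthetic)
G21
G90
G0 X44.1217 Y99.8733
M4 S420
G1 X85.4443 Y69.0581 F2158
G1 X11.9181 Y102.1079
G1 X115.5015 Y62.8161
G0 X93.6103 Y162.7571
M4 S420
G1 X115.2713 Y157.4294 F2158
G1 X134.5657 Y159.7889
G1 X151.4933 Y169.8358
G0 X49.3893 Y30.0447
M4 S420
G1 X62.6725 Y64.8531 F2158
G1 X68.8669 Y132.9537
G1 X78.6769 Y157.7744
G0 X191.8201 Y148.6475
M4 S420
G1 X171.2765 Y94.5672 F2158
G1 X193.6166 Y23.1399
G1 X191.8201 Y148.6475
G0 X125.2865 Y108.3589
M4 S420
G1 X52.5896 Y57.2069 F2158
G1 X170.5480 Y135.6770
G1 X65.8102 Y154.7213
G0 X137.2226 Y176.5535
M4 S420
G1 X156.5226 Y190.3818 F2158
G1 X175.6381 Y176.2995
G1 X168.1521 Y153.7679
G1 X144.4100 Y153.9249
G1 X137.2226 Y176.5535
M5

viewBox `0 0 199.0830 202.6766` with mm width/height → 1 unit = 1 mm. Flip: y_m = 202.6766 − y_svg.

**Shape 1** — `<polyline>` open polyline, stroke `#ff00ff` → score (S420, F2158). Machine vertices: (44.1217,99.8733) → (85.4443,69.0581) → (11.9181,102.1079) → (115.5015,62.8161). Open path.

**Shape 2** — `<path>` quadratic bezier, stroke `#ff00ff` → score (S420, F2158). Control points (SVG): P0=(93.6103,39.9195), P1=(127.8769,53.6766), P2=(151.4933,32.8408); sampled at t=k/3. Machine vertices: (93.6103,162.7571) → (115.2713,157.4294) → (134.5657,159.7889) → (151.4933,169.8358). Open path.

**Shape 3** — `<path>` cubic bezier, stroke `#ff00ff` → score (S420, F2158). Control points (SVG): P0=(49.3893,172.6319), P1=(69.7851,179.9936), P2=(63.4909,22.5589), P3=(78.6769,44.9022); sampled at t=k/3. Machine vertices: (49.3893,30.0447) → (62.6725,64.8531) → (68.8669,132.9537) → (78.6769,157.7744). Open path.

**Shape 4** — `<polygon>` closed polygon, stroke `#ff00ff` → score (S420, F2158). Machine vertices: (191.8201,148.6475) → (171.2765,94.5672) → (193.6166,23.1399) → (191.8201,148.6475). Closed: final G1 returns to the first vertex.

**Shape 5** — `<polyline>` open polyline, stroke `#ff00ff` → score (S420, F2158). Machine vertices: (125.2865,108.3589) → (52.5896,57.2069) → (170.5480,135.6770) → (65.8102,154.7213). Open path.

**Shape 6** — `<polygon>` regular polygon, stroke `#ff00ff` → score (S420, F2158). Machine vertices: (137.2226,176.5535) → (156.5226,190.3818) → (175.6381,176.2995) → (168.1521,153.7679) → (144.4100,153.9249) → (137.2226,176.5535). Closed: final G1 returns to the first vertex.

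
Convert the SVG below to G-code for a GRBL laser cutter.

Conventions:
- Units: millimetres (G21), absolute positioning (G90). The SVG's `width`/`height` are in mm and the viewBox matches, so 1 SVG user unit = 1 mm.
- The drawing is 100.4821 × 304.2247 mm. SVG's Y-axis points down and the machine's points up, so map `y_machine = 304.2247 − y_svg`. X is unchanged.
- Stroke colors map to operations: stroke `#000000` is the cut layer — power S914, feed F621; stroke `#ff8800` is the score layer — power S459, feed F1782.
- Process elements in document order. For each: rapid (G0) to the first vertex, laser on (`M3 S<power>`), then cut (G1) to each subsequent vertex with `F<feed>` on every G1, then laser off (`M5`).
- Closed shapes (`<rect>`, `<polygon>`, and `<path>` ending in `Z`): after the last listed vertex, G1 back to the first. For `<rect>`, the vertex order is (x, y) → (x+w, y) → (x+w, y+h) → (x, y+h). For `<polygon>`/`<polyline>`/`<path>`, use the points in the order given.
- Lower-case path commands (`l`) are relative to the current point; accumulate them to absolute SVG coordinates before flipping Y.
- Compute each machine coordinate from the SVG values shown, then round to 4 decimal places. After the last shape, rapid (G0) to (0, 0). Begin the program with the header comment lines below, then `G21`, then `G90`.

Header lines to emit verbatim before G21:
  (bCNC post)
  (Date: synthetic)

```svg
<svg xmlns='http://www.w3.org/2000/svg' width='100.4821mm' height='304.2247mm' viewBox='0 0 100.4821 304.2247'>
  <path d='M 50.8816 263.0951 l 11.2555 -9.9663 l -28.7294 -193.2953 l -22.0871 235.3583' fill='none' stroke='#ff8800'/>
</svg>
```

(bCNC post)
(Date: synthetic)
G21
G90
G0 X50.8816 Y41.1296
M3 S459
G1 X62.1371 Y51.0959 F1782
G1 X33.4077 Y244.3912 F1782
G1 X11.3206 Y9.0329 F1782
M5
G0 X0.0000 Y0.0000

1 u = 1 mm; y_m = 304.2247 − y.

[1] `<path>` open polyline, #ff8800→score S459 F1782: (50.8816,41.1296) → (62.1371,51.0959) → (33.4077,244.3912) → (11.3206,9.0329)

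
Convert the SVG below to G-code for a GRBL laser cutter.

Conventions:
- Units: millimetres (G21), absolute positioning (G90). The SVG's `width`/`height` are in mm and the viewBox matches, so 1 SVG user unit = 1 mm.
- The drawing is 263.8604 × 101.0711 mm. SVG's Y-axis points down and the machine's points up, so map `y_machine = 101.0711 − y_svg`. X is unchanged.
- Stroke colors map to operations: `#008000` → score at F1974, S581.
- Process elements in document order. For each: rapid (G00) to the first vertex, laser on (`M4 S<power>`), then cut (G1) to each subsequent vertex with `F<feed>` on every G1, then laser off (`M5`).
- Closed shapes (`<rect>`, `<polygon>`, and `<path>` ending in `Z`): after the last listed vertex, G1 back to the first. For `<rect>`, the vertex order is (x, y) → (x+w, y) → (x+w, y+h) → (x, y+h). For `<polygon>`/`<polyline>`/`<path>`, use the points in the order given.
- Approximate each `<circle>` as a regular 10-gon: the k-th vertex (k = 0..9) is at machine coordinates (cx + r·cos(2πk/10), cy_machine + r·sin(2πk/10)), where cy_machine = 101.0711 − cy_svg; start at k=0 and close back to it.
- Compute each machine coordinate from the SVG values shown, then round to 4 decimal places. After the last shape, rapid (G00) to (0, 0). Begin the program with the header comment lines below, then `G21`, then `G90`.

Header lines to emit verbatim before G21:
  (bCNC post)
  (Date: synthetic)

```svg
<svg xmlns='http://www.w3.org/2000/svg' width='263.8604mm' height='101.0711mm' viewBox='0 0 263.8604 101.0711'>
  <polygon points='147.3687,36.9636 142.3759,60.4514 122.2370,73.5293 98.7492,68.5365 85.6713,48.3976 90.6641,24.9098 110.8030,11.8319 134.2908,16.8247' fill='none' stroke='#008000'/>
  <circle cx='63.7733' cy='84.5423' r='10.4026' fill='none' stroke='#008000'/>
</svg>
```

(bCNC post)
(Date: synthetic)
G21
G90
G00 X147.3687 Y64.1075
M4 S581
G1 X142.3759 Y40.6197 F1974
G1 X122.2370 Y27.5418 F1974
G1 X98.7492 Y32.5346 F1974
G1 X85.6713 Y52.6735 F1974
G1 X90.6641 Y76.1613 F1974
G1 X110.8030 Y89.2392 F1974
G1 X134.2908 Y84.2464 F1974
G1 X147.3687 Y64.1075 F1974
M5
G00 X74.1759 Y16.5288
M4 S581
G1 X72.1892 Y22.6433 F1974
G1 X66.9879 Y26.4223 F1974
G1 X60.5587 Y26.4223 F1974
G1 X55.3574 Y22.6433 F1974
G1 X53.3707 Y16.5288 F1974
G1 X55.3574 Y10.4143 F1974
G1 X60.5587 Y6.6353 F1974
G1 X66.9879 Y6.6353 F1974
G1 X72.1892 Y10.4143 F1974
G1 X74.1759 Y16.5288 F1974
M5
G00 X0.0000 Y0.0000

1 u = 1 mm; y_m = 101.0711 − y.

[1] `<polygon>` regular polygon, #008000→score S581 F1974: (147.3687,64.1075) → (142.3759,40.6197) → (122.2370,27.5418) → (98.7492,32.5346) → (85.6713,52.6735) → (90.6641,76.1613) → (110.8030,89.2392) → (134.2908,84.2464) → (147.3687,64.1075) (closed)

[2] `<circle>` circle, #008000→score S581 F1974: (74.1759,16.5288) → (72.1892,22.6433) → (66.9879,26.4223) → (60.5587,26.4223) → (55.3574,22.6433) → (53.3707,16.5288) → (55.3574,10.4143) → (60.5587,6.6353) → (66.9879,6.6353) → (72.1892,10.4143) → (74.1759,16.5288) (closed)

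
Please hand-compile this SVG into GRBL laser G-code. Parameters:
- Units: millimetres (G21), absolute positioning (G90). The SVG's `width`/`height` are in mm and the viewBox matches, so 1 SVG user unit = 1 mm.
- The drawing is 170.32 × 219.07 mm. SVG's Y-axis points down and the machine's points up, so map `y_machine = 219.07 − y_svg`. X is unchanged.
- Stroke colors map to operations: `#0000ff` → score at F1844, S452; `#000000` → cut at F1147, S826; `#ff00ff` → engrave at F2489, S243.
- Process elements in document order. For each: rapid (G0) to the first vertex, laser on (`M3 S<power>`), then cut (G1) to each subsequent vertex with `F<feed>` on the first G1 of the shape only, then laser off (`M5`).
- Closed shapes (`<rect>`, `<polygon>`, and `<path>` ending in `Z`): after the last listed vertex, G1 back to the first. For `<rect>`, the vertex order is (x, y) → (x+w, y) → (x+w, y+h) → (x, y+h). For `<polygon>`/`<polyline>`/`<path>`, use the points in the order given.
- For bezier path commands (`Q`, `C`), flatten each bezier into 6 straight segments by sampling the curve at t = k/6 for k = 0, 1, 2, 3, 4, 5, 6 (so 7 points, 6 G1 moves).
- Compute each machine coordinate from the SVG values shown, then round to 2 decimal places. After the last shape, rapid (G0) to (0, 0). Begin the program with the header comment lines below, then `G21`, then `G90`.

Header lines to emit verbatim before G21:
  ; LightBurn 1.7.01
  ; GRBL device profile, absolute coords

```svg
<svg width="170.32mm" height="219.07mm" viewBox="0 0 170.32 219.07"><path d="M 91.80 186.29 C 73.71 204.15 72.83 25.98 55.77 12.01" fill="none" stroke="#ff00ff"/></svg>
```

1 u = 1 mm; y_m = 219.07 − y.

[1] `<path>` cubic bezier, #ff00ff→engrave S243 F2489: (91.80,32.78) → (84.03,38.52) → (78.21,66.92) → (73.40,107.98) → (68.67,151.70) → (63.11,188.06) → (55.77,207.06)

; LightBurn 1.7.01
; GRBL device profile, absolute coords
G21
G90
G0 X91.80 Y32.78
M3 S243
G1 X84.03 Y38.52 F2489
G1 X78.21 Y66.92
G1 X73.40 Y107.98
G1 X68.67 Y151.70
G1 X63.11 Y188.06
G1 X55.77 Y207.06
M5
G0 X0.00 Y0.00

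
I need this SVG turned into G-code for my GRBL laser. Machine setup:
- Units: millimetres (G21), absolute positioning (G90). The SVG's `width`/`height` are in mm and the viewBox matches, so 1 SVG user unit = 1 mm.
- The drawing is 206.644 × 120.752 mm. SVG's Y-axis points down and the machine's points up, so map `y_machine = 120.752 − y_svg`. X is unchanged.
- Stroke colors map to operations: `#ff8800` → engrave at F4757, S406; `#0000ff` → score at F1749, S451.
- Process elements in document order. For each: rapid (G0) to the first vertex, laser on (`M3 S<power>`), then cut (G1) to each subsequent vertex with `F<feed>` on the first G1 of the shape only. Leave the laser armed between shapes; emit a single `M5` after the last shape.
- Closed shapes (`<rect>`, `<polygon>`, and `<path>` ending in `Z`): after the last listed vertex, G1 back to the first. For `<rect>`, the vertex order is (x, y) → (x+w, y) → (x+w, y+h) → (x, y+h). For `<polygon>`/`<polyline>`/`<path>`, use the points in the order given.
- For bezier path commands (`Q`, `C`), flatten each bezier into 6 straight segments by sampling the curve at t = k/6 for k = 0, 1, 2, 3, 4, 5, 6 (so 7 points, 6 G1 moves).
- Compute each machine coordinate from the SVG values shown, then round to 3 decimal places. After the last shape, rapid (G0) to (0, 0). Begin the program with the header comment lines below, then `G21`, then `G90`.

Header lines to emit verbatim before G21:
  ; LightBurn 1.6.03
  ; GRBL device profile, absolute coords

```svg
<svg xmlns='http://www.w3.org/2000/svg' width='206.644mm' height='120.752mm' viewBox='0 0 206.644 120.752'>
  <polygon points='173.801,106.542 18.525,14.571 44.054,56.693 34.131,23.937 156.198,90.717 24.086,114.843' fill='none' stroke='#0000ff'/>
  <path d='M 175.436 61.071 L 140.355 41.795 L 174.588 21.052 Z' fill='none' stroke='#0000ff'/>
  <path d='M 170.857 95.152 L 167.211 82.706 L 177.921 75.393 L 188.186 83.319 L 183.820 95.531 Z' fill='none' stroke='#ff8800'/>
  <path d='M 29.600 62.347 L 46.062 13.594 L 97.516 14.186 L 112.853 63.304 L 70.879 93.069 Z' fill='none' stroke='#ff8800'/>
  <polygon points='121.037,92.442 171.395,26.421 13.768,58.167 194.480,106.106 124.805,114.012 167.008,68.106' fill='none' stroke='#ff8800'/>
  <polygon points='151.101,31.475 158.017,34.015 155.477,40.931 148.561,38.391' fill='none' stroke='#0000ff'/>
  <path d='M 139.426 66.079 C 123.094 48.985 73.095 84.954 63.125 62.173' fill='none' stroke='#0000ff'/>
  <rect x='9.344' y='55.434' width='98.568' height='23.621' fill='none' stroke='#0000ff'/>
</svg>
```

; LightBurn 1.6.03
; GRBL device profile, absolute coords
G21
G90
G0 X173.801 Y14.210
M3 S451
G1 X18.525 Y106.181 F1749
G1 X44.054 Y64.059
G1 X34.131 Y96.815
G1 X156.198 Y30.035
G1 X24.086 Y5.909
G1 X173.801 Y14.210
G0 X175.436 Y59.681
M3 S451
G1 X140.355 Y78.957 F1749
G1 X174.588 Y99.700
G1 X175.436 Y59.681
G0 X170.857 Y25.600
M3 S406
G1 X167.211 Y38.046 F4757
G1 X177.921 Y45.359
G1 X188.186 Y37.433
G1 X183.820 Y25.221
G1 X170.857 Y25.600
G0 X29.600 Y58.405
M3 S406
G1 X46.062 Y107.158 F4757
G1 X97.516 Y106.566
G1 X112.853 Y57.448
G1 X70.879 Y27.683
G1 X29.600 Y58.405
G0 X121.037 Y28.310
M3 S406
G1 X171.395 Y94.331 F4757
G1 X13.768 Y62.585
G1 X194.480 Y14.646
G1 X124.805 Y6.740
G1 X167.008 Y52.646
G1 X121.037 Y28.310
G0 X151.101 Y89.277
M3 S451
G1 X158.017 Y86.737 F1749
G1 X155.477 Y79.821
G1 X148.561 Y82.361
G1 X151.101 Y89.277
G0 X139.426 Y54.673
M3 S451
G1 X128.796 Y59.316 F1749
G1 X114.601 Y58.221
G1 X98.890 Y54.493
G1 X83.709 Y51.240
G1 X71.105 Y51.567
G1 X63.125 Y58.579
G0 X9.344 Y65.318
M3 S451
G1 X107.912 Y65.318 F1749
G1 X107.912 Y41.697
G1 X9.344 Y41.697
G1 X9.344 Y65.318
M5
G0 X0.000 Y0.000

viewBox `0 0 206.644 120.752` with mm width/height → 1 unit = 1 mm. Flip: y_m = 120.752 − y_svg.

**Shape 1** — `<polygon>` closed polygon, stroke `#0000ff` → score (S451, F1749). Machine vertices: (173.801,14.210) → (18.525,106.181) → (44.054,64.059) → (34.131,96.815) → (156.198,30.035) → (24.086,5.909) → (173.801,14.210). Closed: final G1 returns to the first vertex.

**Shape 2** — `<path>` regular polygon, stroke `#0000ff` → score (S451, F1749). Machine vertices: (175.436,59.681) → (140.355,78.957) → (174.588,99.700) → (175.436,59.681). Closed: final G1 returns to the first vertex.

**Shape 3** — `<path>` regular polygon, stroke `#ff8800` → engrave (S406, F4757). Machine vertices: (170.857,25.600) → (167.211,38.046) → (177.921,45.359) → (188.186,37.433) → (183.820,25.221) → (170.857,25.600). Closed: final G1 returns to the first vertex.

**Shape 4** — `<path>` regular polygon, stroke `#ff8800` → engrave (S406, F4757). Machine vertices: (29.600,58.405) → (46.062,107.158) → (97.516,106.566) → (112.853,57.448) → (70.879,27.683) → (29.600,58.405). Closed: final G1 returns to the first vertex.

**Shape 5** — `<polygon>` closed polygon, stroke `#ff8800` → engrave (S406, F4757). Machine vertices: (121.037,28.310) → (171.395,94.331) → (13.768,62.585) → (194.480,14.646) → (124.805,6.740) → (167.008,52.646) → (121.037,28.310). Closed: final G1 returns to the first vertex.

**Shape 6** — `<polygon>` regular polygon, stroke `#0000ff` → score (S451, F1749). Machine vertices: (151.101,89.277) → (158.017,86.737) → (155.477,79.821) → (148.561,82.361) → (151.101,89.277). Closed: final G1 returns to the first vertex.

**Shape 7** — `<path>` cubic bezier, stroke `#0000ff` → score (S451, F1749). Control points (SVG): P0=(139.426,66.079), P1=(123.094,48.985), P2=(73.095,84.954), P3=(63.125,62.173); sampled at t=k/6. Machine vertices: (139.426,54.673) → (128.796,59.316) → (114.601,58.221) → (98.890,54.493) → (83.709,51.240) → (71.105,51.567) → (63.125,58.579). Open path.

**Shape 8** — `<rect>` rectangle, stroke `#0000ff` → score (S451, F1749). Machine vertices: (9.344,65.318) → (107.912,65.318) → (107.912,41.697) → (9.344,41.697) → (9.344,65.318). Closed: final G1 returns to the first vertex.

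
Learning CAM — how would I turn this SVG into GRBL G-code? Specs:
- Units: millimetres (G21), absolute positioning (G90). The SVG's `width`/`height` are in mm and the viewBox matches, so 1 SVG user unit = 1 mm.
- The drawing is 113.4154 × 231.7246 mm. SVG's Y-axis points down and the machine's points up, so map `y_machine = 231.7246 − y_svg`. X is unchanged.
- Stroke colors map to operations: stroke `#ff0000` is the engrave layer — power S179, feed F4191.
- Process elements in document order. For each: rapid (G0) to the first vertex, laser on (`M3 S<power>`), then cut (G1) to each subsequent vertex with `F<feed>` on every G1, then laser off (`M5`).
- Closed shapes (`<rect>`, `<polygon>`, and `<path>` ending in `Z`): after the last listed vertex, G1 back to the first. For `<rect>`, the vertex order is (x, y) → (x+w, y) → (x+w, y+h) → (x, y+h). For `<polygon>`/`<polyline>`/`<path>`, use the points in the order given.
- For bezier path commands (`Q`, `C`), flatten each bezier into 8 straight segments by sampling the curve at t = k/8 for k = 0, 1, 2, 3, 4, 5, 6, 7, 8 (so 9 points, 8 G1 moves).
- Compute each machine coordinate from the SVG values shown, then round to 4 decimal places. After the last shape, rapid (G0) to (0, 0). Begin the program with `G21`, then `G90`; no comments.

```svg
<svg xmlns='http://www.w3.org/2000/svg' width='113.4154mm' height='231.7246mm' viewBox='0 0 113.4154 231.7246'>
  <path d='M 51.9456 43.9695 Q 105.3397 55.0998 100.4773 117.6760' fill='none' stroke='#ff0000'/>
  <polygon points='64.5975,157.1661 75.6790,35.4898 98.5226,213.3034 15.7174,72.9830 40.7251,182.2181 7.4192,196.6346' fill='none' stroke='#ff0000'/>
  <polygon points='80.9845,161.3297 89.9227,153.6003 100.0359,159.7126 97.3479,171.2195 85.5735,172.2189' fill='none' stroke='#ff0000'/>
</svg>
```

1 u = 1 mm; y_m = 231.7246 − y.

[1] `<path>` quadratic bezier, #ff0000→engrave S179 F4191: (51.9456,187.7551) → (64.3839,184.1687) → (75.0016,178.9746) → (83.7989,172.1728) → (90.7756,163.7633) → (95.9318,153.7462) → (99.2675,142.1213) → (100.7826,128.8888) → (100.4773,114.0486)

[2] `<polygon>` closed polygon, #ff0000→engrave S179 F4191: (64.5975,74.5585) → (75.6790,196.2348) → (98.5226,18.4212) → (15.7174,158.7416) → (40.7251,49.5065) → (7.4192,35.0900) → (64.5975,74.5585) (closed)

[3] `<polygon>` regular polygon, #ff0000→engrave S179 F4191: (80.9845,70.3949) → (89.9227,78.1243) → (100.0359,72.0120) → (97.3479,60.5051) → (85.5735,59.5057) → (80.9845,70.3949) (closed)

G21
G90
G0 X51.9456 Y187.7551
M3 S179
G1 X64.3839 Y184.1687 F4191
G1 X75.0016 Y178.9746 F4191
G1 X83.7989 Y172.1728 F4191
G1 X90.7756 Y163.7633 F4191
G1 X95.9318 Y153.7462 F4191
G1 X99.2675 Y142.1213 F4191
G1 X100.7826 Y128.8888 F4191
G1 X100.4773 Y114.0486 F4191
M5
G0 X64.5975 Y74.5585
M3 S179
G1 X75.6790 Y196.2348 F4191
G1 X98.5226 Y18.4212 F4191
G1 X15.7174 Y158.7416 F4191
G1 X40.7251 Y49.5065 F4191
G1 X7.4192 Y35.0900 F4191
G1 X64.5975 Y74.5585 F4191
M5
G0 X80.9845 Y70.3949
M3 S179
G1 X89.9227 Y78.1243 F4191
G1 X100.0359 Y72.0120 F4191
G1 X97.3479 Y60.5051 F4191
G1 X85.5735 Y59.5057 F4191
G1 X80.9845 Y70.3949 F4191
M5
G0 X0.0000 Y0.0000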